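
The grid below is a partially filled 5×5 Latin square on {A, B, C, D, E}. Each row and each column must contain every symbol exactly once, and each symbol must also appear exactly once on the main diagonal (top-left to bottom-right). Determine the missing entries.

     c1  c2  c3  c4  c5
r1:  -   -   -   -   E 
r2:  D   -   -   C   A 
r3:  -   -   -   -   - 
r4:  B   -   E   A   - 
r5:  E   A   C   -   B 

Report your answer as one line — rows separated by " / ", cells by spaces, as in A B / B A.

C D A B E / D E B C A / A B D E C / B C E A D / E A C D B

(r1,c1): row 1 has {E}; column 1 has {B,D,E}; the diagonal has {A,B}, so it must be C.
(r2,c2): row 2 has {A,C,D}; column 2 has {A}; the diagonal has {A,B,C}, so it must be E.
(r2,c3): row 2 has {A,C,D,E}; column 3 has {C,E}, so it must be B.
(r3,c1): row 3 is empty so far; column 1 has {B,C,D,E}, so it must be A.
(r3,c3): row 3 has {A}; column 3 has {B,C,E}; the diagonal has {A,B,C,E}, so it must be D.
(r3,c5): row 3 has {A,D}; column 5 has {A,B,E}, so it must be C.
(r4,c5): row 4 has {A,B,E}; column 5 has {A,B,C,E}, so it must be D.
(r5,c4): row 5 has {A,B,C,E}; column 4 has {A,C}, so it must be D.
(r1,c3): row 1 has {C,E}; column 3 has {B,C,D,E}, so it must be A.
(r1,c4): row 1 has {A,C,E}; column 4 has {A,C,D}, so it must be B.
(r3,c2): row 3 has {A,C,D}; column 2 has {A,E}, so it must be B.
(r3,c4): row 3 has {A,B,C,D}; column 4 has {A,B,C,D}, so it must be E.
(r4,c2): row 4 has {A,B,D,E}; column 2 has {A,B,E}, so it must be C.
(r1,c2): row 1 has {A,B,C,E}; column 2 has {A,B,C,E}, so it must be D.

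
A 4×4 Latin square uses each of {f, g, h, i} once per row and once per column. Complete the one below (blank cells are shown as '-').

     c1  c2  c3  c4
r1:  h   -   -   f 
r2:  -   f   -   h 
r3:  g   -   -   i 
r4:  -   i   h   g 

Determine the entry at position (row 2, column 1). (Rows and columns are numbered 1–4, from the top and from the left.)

i

row 1 has {f,h}; column 2 has {f,i} — only g is left for (r1,c2).
row 1 has {f,g,h}; column 3 has {h} — only i is left for (r1,c3).
row 2 has {f,h}; column 1 has {g,h} — only i is left for (r2,c1).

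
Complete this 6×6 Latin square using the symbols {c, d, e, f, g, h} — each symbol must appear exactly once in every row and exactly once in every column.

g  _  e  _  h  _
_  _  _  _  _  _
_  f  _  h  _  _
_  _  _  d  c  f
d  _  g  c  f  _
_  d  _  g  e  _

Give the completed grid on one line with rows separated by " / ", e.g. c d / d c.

g c e f h d / f h c e d g / c f d h g e / e g h d c f / d e g c f h / h d f g e c

(r1,c2) = c
(r1,c4) = f
(r1,c6) = d
(r2,c4) = e
(r4,c3) = h
(r4,c1) = e
(r4,c2) = g
(r2,c2) = h
(r3,c1) = c
(r3,c3) = d
(r3,c5) = g
(r3,c6) = e
(r5,c2) = e
(r5,c6) = h
(r6,c6) = c
(r2,c1) = f
(r2,c3) = c
(r2,c5) = d
(r2,c6) = g
(r6,c1) = h
(r6,c3) = f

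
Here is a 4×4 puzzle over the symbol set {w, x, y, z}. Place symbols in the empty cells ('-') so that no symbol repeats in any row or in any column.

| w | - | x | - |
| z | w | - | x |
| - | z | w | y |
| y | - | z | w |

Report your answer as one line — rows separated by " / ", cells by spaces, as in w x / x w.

w y x z / z w y x / x z w y / y x z w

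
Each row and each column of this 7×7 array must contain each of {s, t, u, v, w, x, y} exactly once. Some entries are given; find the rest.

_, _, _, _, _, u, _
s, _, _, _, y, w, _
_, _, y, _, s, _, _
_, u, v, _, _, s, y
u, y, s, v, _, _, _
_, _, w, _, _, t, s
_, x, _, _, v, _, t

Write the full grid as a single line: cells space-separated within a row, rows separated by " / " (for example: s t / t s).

(r5,c6) = x
(r5,c7) = w
(r6,c2) = v
(r7,c3) = u
(r7,c6) = y
(r2,c2) = t
(r2,c3) = x
(r2,c4) = u
(r2,c7) = v
(r3,c2) = w
(r3,c6) = v
(r5,c5) = t
(r7,c1) = w
(r7,c4) = s
(r1,c2) = s
(r1,c3) = t
(r1,c7) = x
(r3,c7) = u
(r1,c5) = w
(r4,c5) = x
(r6,c5) = u
(r1,c4) = y
(r4,c1) = t
(r4,c4) = w
(r6,c4) = x
(r1,c1) = v
(r3,c1) = x
(r3,c4) = t
(r6,c1) = y

v s t y w u x / s t x u y w v / x w y t s v u / t u v w x s y / u y s v t x w / y v w x u t s / w x u s v y t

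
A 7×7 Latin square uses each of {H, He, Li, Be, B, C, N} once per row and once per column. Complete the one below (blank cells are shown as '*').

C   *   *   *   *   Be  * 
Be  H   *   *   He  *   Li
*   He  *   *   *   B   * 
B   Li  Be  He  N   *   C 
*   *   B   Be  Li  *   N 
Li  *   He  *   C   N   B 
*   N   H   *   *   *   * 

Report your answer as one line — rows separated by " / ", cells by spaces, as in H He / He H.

C B Li N H Be He / Be H N B He C Li / N He C Li Be B H / B Li Be He N H C / H C B Be Li He N / Li Be He H C N B / He N H C B Li Be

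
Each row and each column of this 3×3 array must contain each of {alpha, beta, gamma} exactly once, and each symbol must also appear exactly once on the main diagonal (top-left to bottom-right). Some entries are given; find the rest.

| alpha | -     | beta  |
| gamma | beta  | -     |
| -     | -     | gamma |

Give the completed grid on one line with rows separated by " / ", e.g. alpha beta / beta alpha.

alpha gamma beta / gamma beta alpha / beta alpha gamma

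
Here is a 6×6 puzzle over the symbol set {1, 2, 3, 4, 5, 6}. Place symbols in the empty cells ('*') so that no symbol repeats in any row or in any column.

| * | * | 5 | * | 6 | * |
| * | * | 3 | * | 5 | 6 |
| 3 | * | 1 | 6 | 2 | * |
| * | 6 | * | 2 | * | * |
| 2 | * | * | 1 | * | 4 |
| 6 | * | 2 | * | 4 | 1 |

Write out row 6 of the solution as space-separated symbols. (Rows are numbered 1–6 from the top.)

(r2,c4) = 4
(r3,c6) = 5
(r4,c3) = 4
(r4,c6) = 3
(r5,c3) = 6
(r5,c5) = 3
(r1,c4) = 3
(r1,c6) = 2
(r2,c1) = 1
(r2,c2) = 2
(r3,c2) = 4
(r4,c1) = 5
(r4,c5) = 1
(r5,c2) = 5
(r6,c2) = 3
(r6,c4) = 5

6 3 2 5 4 1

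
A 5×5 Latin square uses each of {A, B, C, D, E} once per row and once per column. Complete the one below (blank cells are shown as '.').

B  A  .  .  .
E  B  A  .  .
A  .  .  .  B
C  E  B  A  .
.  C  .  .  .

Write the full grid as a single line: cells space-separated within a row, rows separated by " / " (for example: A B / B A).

At row 3, column 2: row 3 has {A,B}; column 2 has {A,B,C,E}; that leaves D.
At row 4, column 5: row 4 has {A,B,C,E}; column 5 has {B}; that leaves D.
At row 5, column 1: row 5 has {C}; column 1 has {A,B,C,E}; that leaves D.
At row 5, column 3: row 5 has {C,D}; column 3 has {A,B}; that leaves E.
At row 5, column 4: row 5 has {C,D,E}; column 4 has {A}; that leaves B.
At row 5, column 5: row 5 has {B,C,D,E}; column 5 has {B,D}; that leaves A.
At row 2, column 5: row 2 has {A,B,E}; column 5 has {A,B,D}; that leaves C.
At row 3, column 3: row 3 has {A,B,D}; column 3 has {A,B,E}; that leaves C.
At row 3, column 4: row 3 has {A,B,C,D}; column 4 has {A,B}; that leaves E.
At row 1, column 3: row 1 has {A,B}; column 3 has {A,B,C,E}; that leaves D.
At row 1, column 4: row 1 has {A,B,D}; column 4 has {A,B,E}; that leaves C.
At row 1, column 5: row 1 has {A,B,C,D}; column 5 has {A,B,C,D}; that leaves E.
At row 2, column 4: row 2 has {A,B,C,E}; column 4 has {A,B,C,E}; that leaves D.

B A D C E / E B A D C / A D C E B / C E B A D / D C E B A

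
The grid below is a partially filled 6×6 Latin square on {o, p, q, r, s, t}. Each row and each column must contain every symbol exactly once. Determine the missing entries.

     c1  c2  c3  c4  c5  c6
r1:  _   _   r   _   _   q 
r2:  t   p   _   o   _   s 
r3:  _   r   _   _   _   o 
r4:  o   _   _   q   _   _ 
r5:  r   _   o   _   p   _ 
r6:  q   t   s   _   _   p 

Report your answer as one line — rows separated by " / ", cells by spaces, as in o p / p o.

p o r t s q / t p q o r s / s r t p q o / o s p q t r / r q o s p t / q t s r o p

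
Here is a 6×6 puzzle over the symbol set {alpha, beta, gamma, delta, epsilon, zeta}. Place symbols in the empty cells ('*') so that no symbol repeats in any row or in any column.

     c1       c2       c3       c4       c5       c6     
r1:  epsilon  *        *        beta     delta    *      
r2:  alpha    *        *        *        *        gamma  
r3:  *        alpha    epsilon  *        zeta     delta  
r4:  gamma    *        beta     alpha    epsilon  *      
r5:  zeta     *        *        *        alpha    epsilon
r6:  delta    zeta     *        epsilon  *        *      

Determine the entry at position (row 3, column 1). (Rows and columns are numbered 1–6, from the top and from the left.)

At row 1, column 2: row 1 has {beta,delta,epsilon}; column 2 has {alpha,zeta}; that leaves gamma.
At row 2, column 5: row 2 has {alpha,gamma}; column 5 has {alpha,delta,epsilon,zeta}; that leaves beta.
At row 3, column 1: row 3 has {alpha,delta,epsilon,zeta}; column 1 has {alpha,gamma,delta,epsilon,zeta}; that leaves beta.

beta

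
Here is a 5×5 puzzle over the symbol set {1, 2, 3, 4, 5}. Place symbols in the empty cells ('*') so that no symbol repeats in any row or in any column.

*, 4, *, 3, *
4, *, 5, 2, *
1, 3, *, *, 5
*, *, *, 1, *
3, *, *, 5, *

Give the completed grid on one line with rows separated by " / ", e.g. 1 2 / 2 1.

5 4 1 3 2 / 4 1 5 2 3 / 1 3 2 4 5 / 2 5 3 1 4 / 3 2 4 5 1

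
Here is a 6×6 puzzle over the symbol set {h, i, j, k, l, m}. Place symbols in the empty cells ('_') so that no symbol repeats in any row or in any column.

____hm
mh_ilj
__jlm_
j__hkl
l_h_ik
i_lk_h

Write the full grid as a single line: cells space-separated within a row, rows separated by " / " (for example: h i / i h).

k l i j h m / m h k i l j / h k j l m i / j i m h k l / l j h m i k / i m l k j h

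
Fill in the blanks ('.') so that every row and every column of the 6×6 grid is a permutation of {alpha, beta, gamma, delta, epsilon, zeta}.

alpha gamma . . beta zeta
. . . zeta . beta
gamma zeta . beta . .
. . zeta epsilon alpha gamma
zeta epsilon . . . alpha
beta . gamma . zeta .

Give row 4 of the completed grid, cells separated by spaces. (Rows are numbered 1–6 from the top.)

At row 1, column 4: row 1 has {alpha,beta,gamma,zeta}; column 4 has {beta,epsilon,zeta}; that leaves delta.
At row 4, column 1: row 4 has {alpha,gamma,epsilon,zeta}; column 1 has {alpha,beta,gamma,zeta}; that leaves delta.
At row 4, column 2: row 4 has {alpha,gamma,delta,epsilon,zeta}; column 2 has {gamma,epsilon,zeta}; that leaves beta.

delta beta zeta epsilon alpha gamma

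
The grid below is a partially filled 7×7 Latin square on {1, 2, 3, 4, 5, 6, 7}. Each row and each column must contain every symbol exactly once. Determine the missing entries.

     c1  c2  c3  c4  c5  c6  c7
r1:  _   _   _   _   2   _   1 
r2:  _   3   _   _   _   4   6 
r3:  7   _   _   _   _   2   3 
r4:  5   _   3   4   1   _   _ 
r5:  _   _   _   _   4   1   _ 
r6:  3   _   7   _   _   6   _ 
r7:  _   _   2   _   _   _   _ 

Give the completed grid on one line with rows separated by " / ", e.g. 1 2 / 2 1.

Cell (r4,c6): row 4 has {1,3,4,5}; column 6 has {1,2,4,6} → 7.
Cell (r4,c7): row 4 has {1,3,4,5,7}; column 7 has {1,3,6} → 2.
Cell (r6,c5): row 6 has {3,6,7}; column 5 has {1,2,4} → 5.
Cell (r6,c7): row 6 has {3,5,6,7}; column 7 has {1,2,3,6} → 4.
Cell (r2,c5): row 2 has {3,4,6}; column 5 has {1,2,4,5} → 7.
Cell (r3,c5): row 3 has {2,3,7}; column 5 has {1,2,4,5,7} → 6.
Cell (r4,c2): row 4 has {1,2,3,4,5,7}; column 2 has {3} → 6.
Cell (r7,c5): row 7 has {2}; column 5 has {1,2,4,5,6,7} → 3.
Cell (r7,c6): row 7 has {2,3}; column 6 has {1,2,4,6,7} → 5.
Cell (r7,c7): row 7 has {2,3,5}; column 7 has {1,2,3,4,6} → 7.
Cell (r1,c6): row 1 has {1,2}; column 6 has {1,2,4,5,6,7} → 3.
Cell (r5,c7): row 5 has {1,4}; column 7 has {1,2,3,4,6,7} → 5.
Cell (r5,c3): row 5 has {1,4,5}; column 3 has {2,3,7} → 6.
Cell (r5,c1): row 5 has {1,4,5,6}; column 1 has {3,5,7} → 2.
Cell (r5,c2): row 5 has {1,2,4,5,6}; column 2 has {3,6} → 7.
Cell (r5,c4): row 5 has {1,2,4,5,6,7}; column 4 has {4} → 3.
Cell (r2,c1): row 2 has {3,4,6,7}; column 1 has {2,3,5,7} → 1.
Cell (r2,c3): row 2 has {1,3,4,6,7}; column 3 has {2,3,6,7} → 5.
Cell (r2,c4): row 2 has {1,3,4,5,6,7}; column 4 has {3,4} → 2.
Cell (r6,c4): row 6 has {3,4,5,6,7}; column 4 has {2,3,4} → 1.
Cell (r7,c4): row 7 has {2,3,5,7}; column 4 has {1,2,3,4} → 6.
Cell (r1,c3): row 1 has {1,2,3}; column 3 has {2,3,5,6,7} → 4.
Cell (r3,c3): row 3 has {2,3,6,7}; column 3 has {2,3,4,5,6,7} → 1.
Cell (r3,c4): row 3 has {1,2,3,6,7}; column 4 has {1,2,3,4,6} → 5.
Cell (r6,c2): row 6 has {1,3,4,5,6,7}; column 2 has {3,6,7} → 2.
Cell (r7,c1): row 7 has {2,3,5,6,7}; column 1 has {1,2,3,5,7} → 4.
Cell (r7,c2): row 7 has {2,3,4,5,6,7}; column 2 has {2,3,6,7} → 1.
Cell (r1,c1): row 1 has {1,2,3,4}; column 1 has {1,2,3,4,5,7} → 6.
Cell (r1,c2): row 1 has {1,2,3,4,6}; column 2 has {1,2,3,6,7} → 5.
Cell (r1,c4): row 1 has {1,2,3,4,5,6}; column 4 has {1,2,3,4,5,6} → 7.
Cell (r3,c2): row 3 has {1,2,3,5,6,7}; column 2 has {1,2,3,5,6,7} → 4.

6 5 4 7 2 3 1 / 1 3 5 2 7 4 6 / 7 4 1 5 6 2 3 / 5 6 3 4 1 7 2 / 2 7 6 3 4 1 5 / 3 2 7 1 5 6 4 / 4 1 2 6 3 5 7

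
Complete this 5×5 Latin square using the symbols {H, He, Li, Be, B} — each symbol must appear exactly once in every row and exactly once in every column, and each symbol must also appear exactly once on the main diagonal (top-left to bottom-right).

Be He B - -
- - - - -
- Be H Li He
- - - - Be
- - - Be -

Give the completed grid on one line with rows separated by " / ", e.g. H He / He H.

(r1,c4) = H
(r1,c5) = Li
(r3,c1) = B
(r5,c5) = B
(r2,c2) = Li
(r2,c5) = H
(r4,c4) = He
(r5,c2) = H
(r2,c1) = He
(r2,c3) = Be
(r2,c4) = B
(r4,c2) = B
(r4,c3) = Li
(r5,c1) = Li
(r5,c3) = He
(r4,c1) = H

Be He B H Li / He Li Be B H / B Be H Li He / H B Li He Be / Li H He Be B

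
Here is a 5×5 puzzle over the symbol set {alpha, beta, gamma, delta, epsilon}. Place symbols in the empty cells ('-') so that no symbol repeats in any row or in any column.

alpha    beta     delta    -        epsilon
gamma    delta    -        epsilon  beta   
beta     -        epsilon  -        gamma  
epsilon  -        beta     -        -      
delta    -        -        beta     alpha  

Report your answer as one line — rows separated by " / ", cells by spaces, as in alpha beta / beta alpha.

alpha beta delta gamma epsilon / gamma delta alpha epsilon beta / beta alpha epsilon delta gamma / epsilon gamma beta alpha delta / delta epsilon gamma beta alpha

(r1,c4): row 1 has {alpha,beta,delta,epsilon}; column 4 has {beta,epsilon}, so it must be gamma.
(r2,c3): row 2 has {beta,gamma,delta,epsilon}; column 3 has {beta,delta,epsilon}, so it must be alpha.
(r3,c2): row 3 has {beta,gamma,epsilon}; column 2 has {beta,delta}, so it must be alpha.
(r3,c4): row 3 has {alpha,beta,gamma,epsilon}; column 4 has {beta,gamma,epsilon}, so it must be delta.
(r4,c2): row 4 has {beta,epsilon}; column 2 has {alpha,beta,delta}, so it must be gamma.
(r4,c4): row 4 has {beta,gamma,epsilon}; column 4 has {beta,gamma,delta,epsilon}, so it must be alpha.
(r4,c5): row 4 has {alpha,beta,gamma,epsilon}; column 5 has {alpha,beta,gamma,epsilon}, so it must be delta.
(r5,c2): row 5 has {alpha,beta,delta}; column 2 has {alpha,beta,gamma,delta}, so it must be epsilon.
(r5,c3): row 5 has {alpha,beta,delta,epsilon}; column 3 has {alpha,beta,delta,epsilon}, so it must be gamma.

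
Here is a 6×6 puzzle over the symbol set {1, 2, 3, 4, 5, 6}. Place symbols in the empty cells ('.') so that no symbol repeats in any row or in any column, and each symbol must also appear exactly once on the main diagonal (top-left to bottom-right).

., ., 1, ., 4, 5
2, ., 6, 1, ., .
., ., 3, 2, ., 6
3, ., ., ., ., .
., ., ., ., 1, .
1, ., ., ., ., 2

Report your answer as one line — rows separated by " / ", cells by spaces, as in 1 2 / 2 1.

(r1,c1) = 6
(r1,c4) = 3
(r3,c5) = 5
(r1,c2) = 2
(r2,c5) = 3
(r2,c6) = 4
(r3,c1) = 4
(r3,c2) = 1
(r4,c6) = 1
(r5,c1) = 5
(r5,c6) = 3
(r6,c5) = 6
(r2,c2) = 5
(r4,c4) = 4
(r4,c5) = 2
(r5,c4) = 6
(r6,c4) = 5
(r4,c2) = 6
(r4,c3) = 5
(r5,c2) = 4
(r5,c3) = 2
(r6,c2) = 3
(r6,c3) = 4

6 2 1 3 4 5 / 2 5 6 1 3 4 / 4 1 3 2 5 6 / 3 6 5 4 2 1 / 5 4 2 6 1 3 / 1 3 4 5 6 2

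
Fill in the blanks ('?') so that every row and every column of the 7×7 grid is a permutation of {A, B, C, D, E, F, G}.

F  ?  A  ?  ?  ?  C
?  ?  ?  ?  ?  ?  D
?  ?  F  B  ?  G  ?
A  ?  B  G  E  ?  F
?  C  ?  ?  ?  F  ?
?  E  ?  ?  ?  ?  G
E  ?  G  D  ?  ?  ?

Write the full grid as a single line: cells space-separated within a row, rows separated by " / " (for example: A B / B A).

F G A E B D C / G B C F A E D / C A F B D G E / A D B G E C F / D C E A G F B / B E D C F A G / E F G D C B A

(r1,c4) = E
(r4,c2) = D
(r4,c6) = C
(r5,c4) = A
(r3,c2) = A
(r3,c7) = E
(r5,c7) = B
(r7,c7) = A
(r7,c6) = B
(r1,c6) = D
(r6,c6) = A
(r7,c2) = F
(r7,c5) = C
(r2,c6) = E
(r3,c5) = D
(r5,c5) = G
(r1,c5) = B
(r2,c3) = C
(r2,c4) = F
(r2,c5) = A
(r3,c1) = C
(r5,c1) = D
(r5,c3) = E
(r6,c1) = B
(r6,c3) = D
(r6,c4) = C
(r6,c5) = F
(r1,c2) = G
(r2,c1) = G
(r2,c2) = B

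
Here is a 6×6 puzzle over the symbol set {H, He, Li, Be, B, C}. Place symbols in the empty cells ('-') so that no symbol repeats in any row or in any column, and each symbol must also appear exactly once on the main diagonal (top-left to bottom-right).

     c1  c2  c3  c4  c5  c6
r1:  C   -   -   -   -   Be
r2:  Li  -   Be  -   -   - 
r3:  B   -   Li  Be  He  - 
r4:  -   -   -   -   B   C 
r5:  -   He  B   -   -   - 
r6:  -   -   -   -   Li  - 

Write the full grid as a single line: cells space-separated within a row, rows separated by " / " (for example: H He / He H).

(r1,c5) = H
(r2,c5) = C
(r3,c6) = H
(r5,c5) = Be
(r5,c6) = Li
(r1,c3) = He
(r3,c2) = C
(r4,c3) = H
(r4,c4) = He
(r5,c1) = H
(r5,c4) = C
(r6,c3) = C
(r6,c6) = B
(r2,c2) = H
(r2,c4) = B
(r2,c6) = He
(r4,c1) = Be
(r4,c2) = Li
(r6,c1) = He
(r6,c2) = Be
(r6,c4) = H
(r1,c2) = B
(r1,c4) = Li

C B He Li H Be / Li H Be B C He / B C Li Be He H / Be Li H He B C / H He B C Be Li / He Be C H Li B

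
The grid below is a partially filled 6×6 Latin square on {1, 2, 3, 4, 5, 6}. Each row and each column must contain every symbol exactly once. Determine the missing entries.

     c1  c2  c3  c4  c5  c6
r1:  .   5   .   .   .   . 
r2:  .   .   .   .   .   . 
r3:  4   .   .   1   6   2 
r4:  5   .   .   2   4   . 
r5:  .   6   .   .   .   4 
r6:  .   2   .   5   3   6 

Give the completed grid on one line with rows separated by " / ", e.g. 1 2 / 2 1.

6 5 3 4 2 1 / 3 4 2 6 1 5 / 4 3 5 1 6 2 / 5 1 6 2 4 3 / 2 6 1 3 5 4 / 1 2 4 5 3 6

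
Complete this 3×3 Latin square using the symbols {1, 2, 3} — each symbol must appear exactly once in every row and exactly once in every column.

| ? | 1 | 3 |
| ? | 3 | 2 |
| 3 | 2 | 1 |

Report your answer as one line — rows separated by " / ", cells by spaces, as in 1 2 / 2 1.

At row 1, column 1: row 1 has {1,3}; column 1 has {3}; that leaves 2.
At row 2, column 1: row 2 has {2,3}; column 1 has {2,3}; that leaves 1.

2 1 3 / 1 3 2 / 3 2 1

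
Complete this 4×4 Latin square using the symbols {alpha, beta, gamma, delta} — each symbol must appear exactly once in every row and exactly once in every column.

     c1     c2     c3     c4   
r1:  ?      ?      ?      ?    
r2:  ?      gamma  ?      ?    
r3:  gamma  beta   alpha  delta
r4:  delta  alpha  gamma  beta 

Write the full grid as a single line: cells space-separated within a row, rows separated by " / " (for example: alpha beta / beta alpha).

(r1,c2): row 1 is empty so far; column 2 has {alpha,beta,gamma}, so it must be delta.
(r1,c3): row 1 has {delta}; column 3 has {alpha,gamma}, so it must be beta.
(r2,c3): row 2 has {gamma}; column 3 has {alpha,beta,gamma}, so it must be delta.
(r2,c4): row 2 has {gamma,delta}; column 4 has {beta,delta}, so it must be alpha.
(r1,c1): row 1 has {beta,delta}; column 1 has {gamma,delta}, so it must be alpha.
(r1,c4): row 1 has {alpha,beta,delta}; column 4 has {alpha,beta,delta}, so it must be gamma.
(r2,c1): row 2 has {alpha,gamma,delta}; column 1 has {alpha,gamma,delta}, so it must be beta.

alpha delta beta gamma / beta gamma delta alpha / gamma beta alpha delta / delta alpha gamma beta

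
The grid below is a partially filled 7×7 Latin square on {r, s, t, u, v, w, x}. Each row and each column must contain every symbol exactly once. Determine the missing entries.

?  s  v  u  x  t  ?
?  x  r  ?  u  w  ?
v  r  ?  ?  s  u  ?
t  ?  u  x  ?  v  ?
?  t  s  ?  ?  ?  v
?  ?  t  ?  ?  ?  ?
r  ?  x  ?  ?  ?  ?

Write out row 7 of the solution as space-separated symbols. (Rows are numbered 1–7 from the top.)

r v x w t s u

(r1,c1) = w
(r1,c7) = r
(r2,c1) = s
(r2,c7) = t
(r3,c3) = w
(r3,c4) = t
(r3,c7) = x
(r4,c2) = w
(r4,c5) = r
(r4,c7) = s
(r5,c5) = w
(r6,c5) = v
(r7,c5) = t
(r7,c6) = s
(r2,c4) = v
(r5,c4) = r
(r5,c6) = x
(r6,c2) = u
(r6,c6) = r
(r6,c7) = w
(r7,c2) = v
(r7,c4) = w
(r7,c7) = u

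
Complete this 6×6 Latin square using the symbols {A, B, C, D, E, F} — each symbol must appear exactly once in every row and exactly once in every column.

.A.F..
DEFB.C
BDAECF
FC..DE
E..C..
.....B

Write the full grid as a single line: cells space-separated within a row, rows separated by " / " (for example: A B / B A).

C A E F B D / D E F B A C / B D A E C F / F C B A D E / E B D C F A / A F C D E B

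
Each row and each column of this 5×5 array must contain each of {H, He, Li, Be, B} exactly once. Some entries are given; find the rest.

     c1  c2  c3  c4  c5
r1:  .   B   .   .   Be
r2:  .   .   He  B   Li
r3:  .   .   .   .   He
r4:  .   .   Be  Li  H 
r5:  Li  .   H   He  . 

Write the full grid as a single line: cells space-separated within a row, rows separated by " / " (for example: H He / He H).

He B Li H Be / Be H He B Li / H Li B Be He / B He Be Li H / Li Be H He B

(r1,c3) = Li
(r1,c4) = H
(r3,c3) = B
(r3,c4) = Be
(r4,c2) = He
(r5,c2) = Be
(r5,c5) = B
(r1,c1) = He
(r2,c2) = H
(r3,c1) = H
(r3,c2) = Li
(r4,c1) = B
(r2,c1) = Be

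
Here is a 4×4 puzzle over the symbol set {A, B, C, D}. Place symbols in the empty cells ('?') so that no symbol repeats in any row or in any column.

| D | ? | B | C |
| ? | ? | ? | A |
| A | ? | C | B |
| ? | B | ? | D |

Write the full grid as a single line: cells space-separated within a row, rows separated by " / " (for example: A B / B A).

D A B C / B C D A / A D C B / C B A D

Cell (r1,c2): row 1 has {B,C,D}; column 2 has {B} → A.
Cell (r2,c3): row 2 has {A}; column 3 has {B,C} → D.
Cell (r3,c2): row 3 has {A,B,C}; column 2 has {A,B} → D.
Cell (r4,c1): row 4 has {B,D}; column 1 has {A,D} → C.
Cell (r4,c3): row 4 has {B,C,D}; column 3 has {B,C,D} → A.
Cell (r2,c1): row 2 has {A,D}; column 1 has {A,C,D} → B.
Cell (r2,c2): row 2 has {A,B,D}; column 2 has {A,B,D} → C.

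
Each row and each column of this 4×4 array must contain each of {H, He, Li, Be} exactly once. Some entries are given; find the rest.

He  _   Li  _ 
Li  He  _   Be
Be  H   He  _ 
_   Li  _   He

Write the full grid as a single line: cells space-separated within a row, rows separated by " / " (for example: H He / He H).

At row 1, column 2: row 1 has {He,Li}; column 2 has {H,He,Li}; that leaves Be.
At row 1, column 4: row 1 has {He,Li,Be}; column 4 has {He,Be}; that leaves H.
At row 2, column 3: row 2 has {He,Li,Be}; column 3 has {He,Li}; that leaves H.
At row 3, column 4: row 3 has {H,He,Be}; column 4 has {H,He,Be}; that leaves Li.
At row 4, column 1: row 4 has {He,Li}; column 1 has {He,Li,Be}; that leaves H.
At row 4, column 3: row 4 has {H,He,Li}; column 3 has {H,He,Li}; that leaves Be.

He Be Li H / Li He H Be / Be H He Li / H Li Be He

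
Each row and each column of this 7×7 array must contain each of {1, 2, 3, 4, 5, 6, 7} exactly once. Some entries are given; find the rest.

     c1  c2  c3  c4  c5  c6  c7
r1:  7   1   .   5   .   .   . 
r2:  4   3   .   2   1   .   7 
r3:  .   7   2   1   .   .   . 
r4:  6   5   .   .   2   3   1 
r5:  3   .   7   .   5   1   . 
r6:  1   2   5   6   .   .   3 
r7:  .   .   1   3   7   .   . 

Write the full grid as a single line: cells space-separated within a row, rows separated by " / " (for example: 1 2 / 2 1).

7 1 3 5 6 2 4 / 4 3 6 2 1 5 7 / 5 7 2 1 3 4 6 / 6 5 4 7 2 3 1 / 3 6 7 4 5 1 2 / 1 2 5 6 4 7 3 / 2 4 1 3 7 6 5

At row 2, column 3: row 2 has {1,2,3,4,7}; column 3 has {1,2,5,7}; that leaves 6.
At row 2, column 6: row 2 has {1,2,3,4,6,7}; column 6 has {1,3}; that leaves 5.
At row 3, column 1: row 3 has {1,2,7}; column 1 has {1,3,4,6,7}; that leaves 5.
At row 4, column 3: row 4 has {1,2,3,5,6}; column 3 has {1,2,5,6,7}; that leaves 4.
At row 4, column 4: row 4 has {1,2,3,4,5,6}; column 4 has {1,2,3,5,6}; that leaves 7.
At row 5, column 4: row 5 has {1,3,5,7}; column 4 has {1,2,3,5,6,7}; that leaves 4.
At row 6, column 5: row 6 has {1,2,3,5,6}; column 5 has {1,2,5,7}; that leaves 4.
At row 6, column 6: row 6 has {1,2,3,4,5,6}; column 6 has {1,3,5}; that leaves 7.
At row 7, column 1: row 7 has {1,3,7}; column 1 has {1,3,4,5,6,7}; that leaves 2.
At row 1, column 3: row 1 has {1,5,7}; column 3 has {1,2,4,5,6,7}; that leaves 3.
At row 1, column 5: row 1 has {1,3,5,7}; column 5 has {1,2,4,5,7}; that leaves 6.
At row 3, column 5: row 3 has {1,2,5,7}; column 5 has {1,2,4,5,6,7}; that leaves 3.
At row 5, column 2: row 5 has {1,3,4,5,7}; column 2 has {1,2,3,5,7}; that leaves 6.
At row 5, column 7: row 5 has {1,3,4,5,6,7}; column 7 has {1,3,7}; that leaves 2.
At row 7, column 2: row 7 has {1,2,3,7}; column 2 has {1,2,3,5,6,7}; that leaves 4.
At row 7, column 6: row 7 has {1,2,3,4,7}; column 6 has {1,3,5,7}; that leaves 6.
At row 7, column 7: row 7 has {1,2,3,4,6,7}; column 7 has {1,2,3,7}; that leaves 5.
At row 1, column 7: row 1 has {1,3,5,6,7}; column 7 has {1,2,3,5,7}; that leaves 4.
At row 3, column 6: row 3 has {1,2,3,5,7}; column 6 has {1,3,5,6,7}; that leaves 4.
At row 3, column 7: row 3 has {1,2,3,4,5,7}; column 7 has {1,2,3,4,5,7}; that leaves 6.
At row 1, column 6: row 1 has {1,3,4,5,6,7}; column 6 has {1,3,4,5,6,7}; that leaves 2.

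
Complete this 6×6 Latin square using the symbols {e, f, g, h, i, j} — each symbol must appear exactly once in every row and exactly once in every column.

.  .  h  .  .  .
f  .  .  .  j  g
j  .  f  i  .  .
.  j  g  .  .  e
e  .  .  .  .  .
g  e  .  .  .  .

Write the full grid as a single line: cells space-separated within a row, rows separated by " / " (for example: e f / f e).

At row 1, column 1: row 1 has {h}; column 1 has {e,f,g,j}; that leaves i.
At row 3, column 6: row 3 has {f,i,j}; column 6 has {e,g}; that leaves h.
At row 4, column 1: row 4 has {e,g,j}; column 1 has {e,f,g,i,j}; that leaves h.
At row 4, column 4: row 4 has {e,g,h,j}; column 4 has {i}; that leaves f.
At row 4, column 5: row 4 has {e,f,g,h,j}; column 5 has {j}; that leaves i.
At row 3, column 2: row 3 has {f,h,i,j}; column 2 has {e,j}; that leaves g.
At row 3, column 5: row 3 has {f,g,h,i,j}; column 5 has {i,j}; that leaves e.
At row 1, column 2: row 1 has {h,i}; column 2 has {e,g,j}; that leaves f.
At row 1, column 5: row 1 has {f,h,i}; column 5 has {e,i,j}; that leaves g.
At row 1, column 6: row 1 has {f,g,h,i}; column 6 has {e,g,h}; that leaves j.
At row 1, column 4: row 1 has {f,g,h,i,j}; column 4 has {f,i}; that leaves e.
At row 2, column 4: row 2 has {f,g,j}; column 4 has {e,f,i}; that leaves h.
At row 6, column 4: row 6 has {e,g}; column 4 has {e,f,h,i}; that leaves j.
At row 2, column 2: row 2 has {f,g,h,j}; column 2 has {e,f,g,j}; that leaves i.
At row 2, column 3: row 2 has {f,g,h,i,j}; column 3 has {f,g,h}; that leaves e.
At row 5, column 2: row 5 has {e}; column 2 has {e,f,g,i,j}; that leaves h.
At row 5, column 4: row 5 has {e,h}; column 4 has {e,f,h,i,j}; that leaves g.
At row 5, column 5: row 5 has {e,g,h}; column 5 has {e,g,i,j}; that leaves f.
At row 5, column 6: row 5 has {e,f,g,h}; column 6 has {e,g,h,j}; that leaves i.
At row 6, column 3: row 6 has {e,g,j}; column 3 has {e,f,g,h}; that leaves i.
At row 6, column 5: row 6 has {e,g,i,j}; column 5 has {e,f,g,i,j}; that leaves h.
At row 6, column 6: row 6 has {e,g,h,i,j}; column 6 has {e,g,h,i,j}; that leaves f.
At row 5, column 3: row 5 has {e,f,g,h,i}; column 3 has {e,f,g,h,i}; that leaves j.

i f h e g j / f i e h j g / j g f i e h / h j g f i e / e h j g f i / g e i j h f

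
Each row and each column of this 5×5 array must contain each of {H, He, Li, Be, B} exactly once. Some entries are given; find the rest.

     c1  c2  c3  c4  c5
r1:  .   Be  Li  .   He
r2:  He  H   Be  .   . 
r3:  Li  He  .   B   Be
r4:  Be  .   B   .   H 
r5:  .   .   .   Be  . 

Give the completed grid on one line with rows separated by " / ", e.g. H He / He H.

(r1,c4) = H
(r2,c4) = Li
(r2,c5) = B
(r3,c3) = H
(r4,c2) = Li
(r4,c4) = He
(r5,c2) = B
(r5,c3) = He
(r5,c5) = Li
(r1,c1) = B
(r5,c1) = H

B Be Li H He / He H Be Li B / Li He H B Be / Be Li B He H / H B He Be Li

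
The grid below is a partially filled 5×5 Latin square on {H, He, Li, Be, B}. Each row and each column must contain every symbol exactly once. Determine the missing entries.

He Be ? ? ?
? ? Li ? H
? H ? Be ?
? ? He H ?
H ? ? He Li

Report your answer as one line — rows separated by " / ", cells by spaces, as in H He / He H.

He Be H Li B / Be He Li B H / Li H B Be He / B Li He H Be / H B Be He Li

At row 1, column 5: row 1 has {He,Be}; column 5 has {H,Li}; that leaves B.
At row 2, column 4: row 2 has {H,Li}; column 4 has {H,He,Be}; that leaves B.
At row 3, column 3: row 3 has {H,Be}; column 3 has {He,Li}; that leaves B.
At row 3, column 5: row 3 has {H,Be,B}; column 5 has {H,Li,B}; that leaves He.
At row 4, column 5: row 4 has {H,He}; column 5 has {H,He,Li,B}; that leaves Be.
At row 5, column 2: row 5 has {H,He,Li}; column 2 has {H,Be}; that leaves B.
At row 5, column 3: row 5 has {H,He,Li,B}; column 3 has {He,Li,B}; that leaves Be.
At row 1, column 3: row 1 has {He,Be,B}; column 3 has {He,Li,Be,B}; that leaves H.
At row 1, column 4: row 1 has {H,He,Be,B}; column 4 has {H,He,Be,B}; that leaves Li.
At row 2, column 1: row 2 has {H,Li,B}; column 1 has {H,He}; that leaves Be.
At row 2, column 2: row 2 has {H,Li,Be,B}; column 2 has {H,Be,B}; that leaves He.
At row 3, column 1: row 3 has {H,He,Be,B}; column 1 has {H,He,Be}; that leaves Li.
At row 4, column 1: row 4 has {H,He,Be}; column 1 has {H,He,Li,Be}; that leaves B.
At row 4, column 2: row 4 has {H,He,Be,B}; column 2 has {H,He,Be,B}; that leaves Li.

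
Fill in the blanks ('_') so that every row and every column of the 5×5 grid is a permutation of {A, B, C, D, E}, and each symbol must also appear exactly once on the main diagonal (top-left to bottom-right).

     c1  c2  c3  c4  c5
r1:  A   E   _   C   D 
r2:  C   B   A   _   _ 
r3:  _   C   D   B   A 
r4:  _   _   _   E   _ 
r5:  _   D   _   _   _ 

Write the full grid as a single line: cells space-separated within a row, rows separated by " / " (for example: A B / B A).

A E B C D / C B A D E / E C D B A / D A C E B / B D E A C

(r1,c3): row 1 has {A,C,D,E}; column 3 has {A,D}, so it must be B.
(r2,c4): row 2 has {A,B,C}; column 4 has {B,C,E}, so it must be D.
(r2,c5): row 2 has {A,B,C,D}; column 5 has {A,D}, so it must be E.
(r3,c1): row 3 has {A,B,C,D}; column 1 has {A,C}, so it must be E.
(r4,c2): row 4 has {E}; column 2 has {B,C,D,E}, so it must be A.
(r4,c3): row 4 has {A,E}; column 3 has {A,B,D}, so it must be C.
(r4,c5): row 4 has {A,C,E}; column 5 has {A,D,E}, so it must be B.
(r5,c1): row 5 has {D}; column 1 has {A,C,E}, so it must be B.
(r5,c3): row 5 has {B,D}; column 3 has {A,B,C,D}, so it must be E.
(r5,c4): row 5 has {B,D,E}; column 4 has {B,C,D,E}, so it must be A.
(r5,c5): row 5 has {A,B,D,E}; column 5 has {A,B,D,E}; the diagonal has {A,B,D,E}, so it must be C.
(r4,c1): row 4 has {A,B,C,E}; column 1 has {A,B,C,E}, so it must be D.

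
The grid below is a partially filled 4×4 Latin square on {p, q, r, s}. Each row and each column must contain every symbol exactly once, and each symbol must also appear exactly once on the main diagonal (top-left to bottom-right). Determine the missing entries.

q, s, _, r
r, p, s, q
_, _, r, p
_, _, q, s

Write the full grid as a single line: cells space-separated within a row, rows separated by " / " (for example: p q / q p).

q s p r / r p s q / s q r p / p r q s

(r1,c3) = p
(r3,c1) = s
(r3,c2) = q
(r4,c1) = p
(r4,c2) = r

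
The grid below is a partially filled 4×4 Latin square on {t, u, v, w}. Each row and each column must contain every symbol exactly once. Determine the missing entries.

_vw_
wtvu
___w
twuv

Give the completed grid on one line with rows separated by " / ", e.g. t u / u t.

u v w t / w t v u / v u t w / t w u v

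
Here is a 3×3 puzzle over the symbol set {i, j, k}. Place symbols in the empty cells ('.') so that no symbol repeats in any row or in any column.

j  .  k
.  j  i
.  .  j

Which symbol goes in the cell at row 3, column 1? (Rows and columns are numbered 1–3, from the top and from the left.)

i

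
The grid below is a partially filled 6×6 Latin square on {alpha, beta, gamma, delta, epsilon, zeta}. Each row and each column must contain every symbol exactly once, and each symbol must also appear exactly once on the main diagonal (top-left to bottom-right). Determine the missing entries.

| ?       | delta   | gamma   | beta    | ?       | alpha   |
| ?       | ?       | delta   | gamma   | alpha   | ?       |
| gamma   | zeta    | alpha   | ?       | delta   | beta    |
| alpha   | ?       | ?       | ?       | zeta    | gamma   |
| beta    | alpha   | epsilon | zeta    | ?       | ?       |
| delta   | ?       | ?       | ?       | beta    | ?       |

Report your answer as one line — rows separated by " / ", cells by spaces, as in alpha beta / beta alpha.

(r1,c5) = epsilon
(r3,c4) = epsilon
(r4,c3) = beta
(r4,c4) = delta
(r5,c5) = gamma
(r5,c6) = delta
(r6,c3) = zeta
(r6,c4) = alpha
(r6,c6) = epsilon
(r1,c1) = zeta
(r2,c1) = epsilon
(r2,c2) = beta
(r2,c6) = zeta
(r4,c2) = epsilon
(r6,c2) = gamma

zeta delta gamma beta epsilon alpha / epsilon beta delta gamma alpha zeta / gamma zeta alpha epsilon delta beta / alpha epsilon beta delta zeta gamma / beta alpha epsilon zeta gamma delta / delta gamma zeta alpha beta epsilon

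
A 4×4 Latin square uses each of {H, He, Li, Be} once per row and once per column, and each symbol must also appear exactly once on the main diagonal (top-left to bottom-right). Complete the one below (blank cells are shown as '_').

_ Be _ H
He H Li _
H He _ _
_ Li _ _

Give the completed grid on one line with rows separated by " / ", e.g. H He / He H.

Li Be He H / He H Li Be / H He Be Li / Be Li H He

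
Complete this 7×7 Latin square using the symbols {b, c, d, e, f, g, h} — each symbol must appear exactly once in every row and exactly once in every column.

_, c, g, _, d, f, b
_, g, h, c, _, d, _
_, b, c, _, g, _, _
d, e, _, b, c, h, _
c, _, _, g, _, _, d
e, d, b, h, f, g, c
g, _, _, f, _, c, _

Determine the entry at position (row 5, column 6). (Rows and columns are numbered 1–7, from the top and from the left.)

b

(r1,c1) = h
(r1,c4) = e
(r3,c1) = f
(r3,c4) = d
(r3,c6) = e
(r3,c7) = h
(r4,c3) = f
(r4,c7) = g
(r5,c3) = e
(r5,c6) = b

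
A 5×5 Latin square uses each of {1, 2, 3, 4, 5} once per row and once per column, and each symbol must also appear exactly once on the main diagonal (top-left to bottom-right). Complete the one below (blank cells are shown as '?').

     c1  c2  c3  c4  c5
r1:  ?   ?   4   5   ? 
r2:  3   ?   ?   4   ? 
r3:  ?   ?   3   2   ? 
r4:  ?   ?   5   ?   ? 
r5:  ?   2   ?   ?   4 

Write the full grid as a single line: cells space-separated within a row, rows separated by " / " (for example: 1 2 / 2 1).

At row 4, column 4: row 4 has {5}; column 4 has {2,4,5}; the diagonal has {3,4}; that leaves 1.
At row 5, column 3: row 5 has {2,4}; column 3 has {3,4,5}; that leaves 1.
At row 5, column 4: row 5 has {1,2,4}; column 4 has {1,2,4,5}; that leaves 3.
At row 1, column 1: row 1 has {4,5}; column 1 has {3}; the diagonal has {1,3,4}; that leaves 2.
At row 2, column 2: row 2 has {3,4}; column 2 has {2}; the diagonal has {1,2,3,4}; that leaves 5.
At row 2, column 3: row 2 has {3,4,5}; column 3 has {1,3,4,5}; that leaves 2.
At row 2, column 5: row 2 has {2,3,4,5}; column 5 has {4}; that leaves 1.
At row 3, column 5: row 3 has {2,3}; column 5 has {1,4}; that leaves 5.
At row 4, column 1: row 4 has {1,5}; column 1 has {2,3}; that leaves 4.
At row 4, column 2: row 4 has {1,4,5}; column 2 has {2,5}; that leaves 3.
At row 4, column 5: row 4 has {1,3,4,5}; column 5 has {1,4,5}; that leaves 2.
At row 5, column 1: row 5 has {1,2,3,4}; column 1 has {2,3,4}; that leaves 5.
At row 1, column 2: row 1 has {2,4,5}; column 2 has {2,3,5}; that leaves 1.
At row 1, column 5: row 1 has {1,2,4,5}; column 5 has {1,2,4,5}; that leaves 3.
At row 3, column 1: row 3 has {2,3,5}; column 1 has {2,3,4,5}; that leaves 1.
At row 3, column 2: row 3 has {1,2,3,5}; column 2 has {1,2,3,5}; that leaves 4.

2 1 4 5 3 / 3 5 2 4 1 / 1 4 3 2 5 / 4 3 5 1 2 / 5 2 1 3 4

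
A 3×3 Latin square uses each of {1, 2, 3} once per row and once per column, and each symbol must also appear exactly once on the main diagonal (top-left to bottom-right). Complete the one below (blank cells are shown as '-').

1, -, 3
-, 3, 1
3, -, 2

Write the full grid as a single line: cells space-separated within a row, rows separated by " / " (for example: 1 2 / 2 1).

1 2 3 / 2 3 1 / 3 1 2

(r1,c2) = 2
(r2,c1) = 2
(r3,c2) = 1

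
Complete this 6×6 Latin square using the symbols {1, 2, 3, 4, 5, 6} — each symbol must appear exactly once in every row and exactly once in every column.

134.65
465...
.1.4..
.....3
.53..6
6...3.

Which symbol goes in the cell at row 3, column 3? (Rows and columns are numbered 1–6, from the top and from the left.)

6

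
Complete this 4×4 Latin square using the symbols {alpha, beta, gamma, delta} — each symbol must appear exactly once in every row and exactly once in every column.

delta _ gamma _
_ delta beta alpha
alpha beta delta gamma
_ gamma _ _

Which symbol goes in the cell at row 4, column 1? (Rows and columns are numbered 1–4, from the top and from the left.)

beta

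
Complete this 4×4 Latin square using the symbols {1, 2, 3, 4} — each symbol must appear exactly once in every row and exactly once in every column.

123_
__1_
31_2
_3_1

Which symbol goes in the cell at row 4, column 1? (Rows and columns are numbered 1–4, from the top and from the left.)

4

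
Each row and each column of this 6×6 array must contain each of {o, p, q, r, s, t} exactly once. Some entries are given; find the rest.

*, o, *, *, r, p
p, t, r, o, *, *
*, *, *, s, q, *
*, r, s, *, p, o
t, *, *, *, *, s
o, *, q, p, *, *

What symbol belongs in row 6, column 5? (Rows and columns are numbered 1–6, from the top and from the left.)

t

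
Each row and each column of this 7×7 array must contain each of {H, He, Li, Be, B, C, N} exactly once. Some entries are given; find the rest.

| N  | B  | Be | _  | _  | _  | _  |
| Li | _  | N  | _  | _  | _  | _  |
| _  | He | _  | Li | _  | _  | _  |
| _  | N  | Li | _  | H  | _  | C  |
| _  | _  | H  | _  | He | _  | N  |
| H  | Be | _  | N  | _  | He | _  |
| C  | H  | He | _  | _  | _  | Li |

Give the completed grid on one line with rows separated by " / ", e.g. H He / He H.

(r2,c2) = C
(r5,c2) = Li
(r6,c7) = B
(r6,c3) = C
(r6,c5) = Li
(r1,c5) = C
(r3,c3) = B
(r3,c1) = Be
(r3,c5) = N
(r3,c7) = H
(r5,c1) = B
(r1,c7) = He
(r2,c7) = Be
(r3,c6) = C
(r4,c1) = He
(r5,c6) = Be
(r1,c4) = H
(r1,c6) = Li
(r2,c5) = B
(r2,c6) = H
(r4,c6) = B
(r5,c4) = C
(r7,c5) = Be
(r7,c6) = N
(r2,c4) = He
(r4,c4) = Be
(r7,c4) = B

N B Be H C Li He / Li C N He B H Be / Be He B Li N C H / He N Li Be H B C / B Li H C He Be N / H Be C N Li He B / C H He B Be N Li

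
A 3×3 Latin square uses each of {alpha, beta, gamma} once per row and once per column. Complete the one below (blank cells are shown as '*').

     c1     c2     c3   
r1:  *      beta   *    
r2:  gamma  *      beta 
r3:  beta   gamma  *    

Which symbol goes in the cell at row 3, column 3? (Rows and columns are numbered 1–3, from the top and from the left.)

alpha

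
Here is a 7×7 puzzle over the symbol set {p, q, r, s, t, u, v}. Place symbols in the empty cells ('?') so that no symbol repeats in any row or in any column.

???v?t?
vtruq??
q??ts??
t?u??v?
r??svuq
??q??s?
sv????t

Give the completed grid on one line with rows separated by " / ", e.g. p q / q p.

(r2,c6) = p
(r2,c7) = s
(r3,c6) = r
(r5,c2) = p
(r5,c3) = t
(r7,c3) = p
(r7,c6) = q
(r1,c3) = s
(r3,c2) = u
(r3,c3) = v
(r3,c7) = p
(r4,c7) = r
(r6,c2) = r
(r6,c4) = p
(r7,c4) = r
(r7,c5) = u
(r1,c2) = q
(r1,c7) = u
(r4,c2) = s
(r4,c4) = q
(r4,c5) = p
(r6,c1) = u
(r6,c5) = t
(r6,c7) = v
(r1,c1) = p
(r1,c5) = r

p q s v r t u / v t r u q p s / q u v t s r p / t s u q p v r / r p t s v u q / u r q p t s v / s v p r u q t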